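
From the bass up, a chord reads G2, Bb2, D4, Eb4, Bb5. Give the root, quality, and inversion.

The pitch classes G, Bb, D, Eb arrange in thirds as Eb–G–Bb–D: an Eb major seventh chord.
The lowest note is G, the third of the chord, so this is first inversion (figured bass 6/5).

Eb major seventh, first inversion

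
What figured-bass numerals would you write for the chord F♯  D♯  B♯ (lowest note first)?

6/4

The notes F#, D#, B# stack in thirds as B#–D#–F# — a B# diminished triad. The bass F# is the fifth, so this is second inversion: figured 6/4.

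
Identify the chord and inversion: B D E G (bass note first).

The pitch classes B, D, E, G arrange in thirds as E–G–B–D: an E minor seventh chord.
B is the fifth of E minor seventh; fifth in the bass means second inversion (figured bass 4/3).

E minor seventh, second inversion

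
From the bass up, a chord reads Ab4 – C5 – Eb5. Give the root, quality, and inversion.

The distinct note names are Ab, C, Eb. Stacked in thirds they read Ab–C–Eb, which is a major triad on Ab.
The lowest note is Ab, the root of the chord, so this is root position (figured bass 5/3).

Ab major, root position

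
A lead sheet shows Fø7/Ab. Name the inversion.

Fø7/Ab means F half-diminished seventh with Ab in the bass. Ab is the third of F half-diminished seventh (F–Ab–Cb–Eb), so this is first inversion.

first inversion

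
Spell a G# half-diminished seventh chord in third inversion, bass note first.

G# half-diminished seventh is G#–B–D–F#. Third inversion puts the seventh (F#) in the bass, with the remaining tones above: F#, G#, B, D.

F#, G#, B, D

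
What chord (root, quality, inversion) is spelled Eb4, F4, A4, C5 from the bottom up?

F dominant seventh, third inversion

The distinct note names are Eb, F, A, C. Stacked in thirds they read F–A–C–Eb, which is a dominant seventh chord on F.
With the seventh (Eb) in the bass, the chord is in third inversion (figured bass 4/2).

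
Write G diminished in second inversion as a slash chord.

Second inversion of G diminished has the fifth (Db) in the bass. As a slash chord: Gdim/Db.

Gdim/Db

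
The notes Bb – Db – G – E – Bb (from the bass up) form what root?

E

Reordering Bb, Db, G, E into stacked thirds gives E–G–Bb–Db; the bottom of that stack, E, is the root.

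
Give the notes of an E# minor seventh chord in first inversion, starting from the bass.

G#, B#, D#, E#

E# minor seventh is E#–G#–B#–D#. First inversion puts the third (G#) in the bass, with the remaining tones above: G#, B#, D#, E#.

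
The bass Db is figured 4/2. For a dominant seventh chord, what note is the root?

Eb

The figures 4/2 mean the seventh of the chord is in the bass. If Db is the seventh of a dominant seventh chord, the root is Eb (chord tones Eb–G–Bb–Db).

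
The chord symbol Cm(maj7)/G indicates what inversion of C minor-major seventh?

second inversion

Cm(maj7)/G means C minor-major seventh with G in the bass. G is the fifth of C minor-major seventh (C–Eb–G–B), so this is second inversion.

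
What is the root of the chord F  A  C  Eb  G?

F

Reordering F, A, C, Eb, G into stacked thirds gives F–A–C–Eb–G; the bottom of that stack, F, is the root.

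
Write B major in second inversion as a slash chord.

BM/F#

Second inversion of B major has the fifth (F#) in the bass. As a slash chord: BM/F#.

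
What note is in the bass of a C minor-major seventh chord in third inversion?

C minor-major seventh is C–Eb–G–B. Third inversion places the seventh in the bass: B.

B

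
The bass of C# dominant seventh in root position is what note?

C# dominant seventh is C#–E#–G#–B. Root position places the root in the bass: C#.

C#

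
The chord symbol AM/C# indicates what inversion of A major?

AM/C# means A major with C# in the bass. C# is the third of A major (A–C#–E), so this is first inversion.

first inversion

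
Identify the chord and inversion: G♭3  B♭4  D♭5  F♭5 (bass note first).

The pitch classes Gb, Bb, Db, Fb arrange in thirds as Gb–Bb–Db–Fb: a Gb dominant seventh chord.
With the root (Gb) in the bass, the chord is in root position (figured bass 7).

Gb dominant seventh, root position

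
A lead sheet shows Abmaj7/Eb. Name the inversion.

Abmaj7/Eb means Ab major seventh with Eb in the bass. Eb is the fifth of Ab major seventh (Ab–C–Eb–G), so this is second inversion.

second inversion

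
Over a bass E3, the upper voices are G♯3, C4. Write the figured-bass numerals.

6

The notes E, G#, C stack in thirds as C–E–G# — a C augmented triad. The bass E is the third, so this is first inversion: figured 6.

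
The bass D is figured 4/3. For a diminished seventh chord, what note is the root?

G#

The figures 4/3 mean the fifth of the chord is in the bass. If D is the fifth of a diminished seventh chord, the root is G# (chord tones G#–B–D–F).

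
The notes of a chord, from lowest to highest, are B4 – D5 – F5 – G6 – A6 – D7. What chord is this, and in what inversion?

The distinct note names are B, D, F, G, A. Stacked in thirds they read G–B–D–F–A, which is a dominant ninth chord on G.
The lowest note is B, the third of the chord, so this is first inversion.

G dominant ninth, first inversion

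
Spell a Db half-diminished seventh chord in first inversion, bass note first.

The chord tones are Db–Fb–Abb–Cb. With the third (Fb) lowest for first inversion: Fb, Abb, Cb, Db.

Fb, Abb, Cb, Db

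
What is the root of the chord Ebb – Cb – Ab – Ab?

The distinct letter names are Ebb, Cb, Ab. Arranged as a stack of thirds they read Ab–Cb–Ebb, so Ab is the root (an Ab diminished triad).

Ab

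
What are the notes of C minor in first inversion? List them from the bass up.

Eb, G, C

Spelling C minor: C–Eb–G. In first inversion the third is bass, giving Eb, G, C from the bottom.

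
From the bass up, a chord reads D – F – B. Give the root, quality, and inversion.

B diminished, first inversion

Reducing to letter names: D, F, B. These stack in thirds as B–D–F — a B diminished triad.
D is the third of B diminished; third in the bass means first inversion (figured bass 6).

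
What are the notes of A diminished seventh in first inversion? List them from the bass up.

A diminished seventh is A–C–Eb–Gb. First inversion puts the third (C) in the bass, with the remaining tones above: C, Eb, Gb, A.

C, Eb, Gb, A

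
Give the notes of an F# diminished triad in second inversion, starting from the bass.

F# diminished is F#–A–C. Second inversion puts the fifth (C) in the bass, with the remaining tones above: C, F#, A.

C, F#, A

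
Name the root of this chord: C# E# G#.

C#

The distinct letter names are C#, E#, G#. Arranged as a stack of thirds they read C#–E#–G#, so C# is the root (a C# major triad).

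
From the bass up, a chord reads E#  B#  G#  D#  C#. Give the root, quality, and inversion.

Reducing to letter names: E#, B#, G#, D#, C#. These stack in thirds as C#–E#–G#–B#–D# — a C# major ninth chord.
The lowest note is E#, the third of the chord, so this is first inversion.

C# major ninth, first inversion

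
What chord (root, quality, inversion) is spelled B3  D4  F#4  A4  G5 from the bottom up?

G major ninth, first inversion

Reducing to letter names: B, D, F#, A, G. These stack in thirds as G–B–D–F#–A — a G major ninth chord.
B is the third of G major ninth; third in the bass means first inversion.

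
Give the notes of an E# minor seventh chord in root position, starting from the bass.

E#, G#, B#, D#

E# minor seventh is E#–G#–B#–D#. Root position puts the root (E#) in the bass, with the remaining tones above: E#, G#, B#, D#.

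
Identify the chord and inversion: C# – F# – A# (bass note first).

F# major, second inversion

The distinct note names are C#, F#, A#. Stacked in thirds they read F#–A#–C#, which is a major triad on F#.
C# is the fifth of F# major; fifth in the bass means second inversion (figured bass 6/4).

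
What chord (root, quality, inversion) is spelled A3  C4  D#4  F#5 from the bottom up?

D# diminished seventh, second inversion

The distinct note names are A, C, D#, F#. Stacked in thirds they read D#–F#–A–C, which is a diminished seventh chord on D#.
A is the fifth of D# diminished seventh; fifth in the bass means second inversion (figured bass 4/3).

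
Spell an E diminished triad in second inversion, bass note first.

Bb, E, G

E diminished is E–G–Bb. Second inversion puts the fifth (Bb) in the bass, with the remaining tones above: Bb, E, G.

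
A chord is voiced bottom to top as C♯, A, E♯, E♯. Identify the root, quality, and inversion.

The distinct note names are C#, A, E#. Stacked in thirds they read A–C#–E#, which is an augmented triad on A.
With the third (C#) in the bass, the chord is in first inversion (figured bass 6).

A augmented, first inversion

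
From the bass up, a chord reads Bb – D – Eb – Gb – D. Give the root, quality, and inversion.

Eb minor-major seventh, second inversion

The distinct note names are Bb, D, Eb, Gb. Stacked in thirds they read Eb–Gb–Bb–D, which is a minor-major seventh chord on Eb.
Bb is the fifth of Eb minor-major seventh; fifth in the bass means second inversion (figured bass 4/3).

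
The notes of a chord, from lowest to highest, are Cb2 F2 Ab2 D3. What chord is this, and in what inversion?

D diminished seventh, third inversion

The pitch classes Cb, F, Ab, D arrange in thirds as D–F–Ab–Cb: a D diminished seventh chord.
With the seventh (Cb) in the bass, the chord is in third inversion (figured bass 4/2).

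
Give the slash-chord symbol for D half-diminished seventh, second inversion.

Dø7/Ab

Second inversion of D half-diminished seventh has the fifth (Ab) in the bass. As a slash chord: Dø7/Ab.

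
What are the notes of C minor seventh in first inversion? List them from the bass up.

The chord tones are C–Eb–G–Bb. With the third (Eb) lowest for first inversion: Eb, G, Bb, C.

Eb, G, Bb, C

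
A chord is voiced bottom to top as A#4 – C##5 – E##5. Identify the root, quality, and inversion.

The pitch classes A#, C##, E## arrange in thirds as A#–C##–E##: an A# augmented triad.
The lowest note is A#, the root of the chord, so this is root position (figured bass 5/3).

A# augmented, root position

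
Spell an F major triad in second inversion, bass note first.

The chord tones are F–A–C. With the fifth (C) lowest for second inversion: C, F, A.

C, F, A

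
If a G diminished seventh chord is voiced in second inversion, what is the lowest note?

Db

In second inversion the fifth is lowest. For G diminished seventh (G–Bb–Db–Fb) that is Db.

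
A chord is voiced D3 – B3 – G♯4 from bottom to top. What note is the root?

D, B, G# are the tones of a G# diminished triad (G#–B–D), making G# the root.

G#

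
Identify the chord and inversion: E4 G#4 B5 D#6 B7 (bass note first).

The pitch classes E, G#, B, D# arrange in thirds as E–G#–B–D#: an E major seventh chord.
With the root (E) in the bass, the chord is in root position (figured bass 7).

E major seventh, root position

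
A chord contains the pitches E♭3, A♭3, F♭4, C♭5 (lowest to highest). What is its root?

Fb

Eb, Ab, Fb, Cb are the tones of an Fb major seventh chord (Fb–Ab–Cb–Eb), making Fb the root.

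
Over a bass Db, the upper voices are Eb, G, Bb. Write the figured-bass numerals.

4/2

The notes Db, Eb, G, Bb stack in thirds as Eb–G–Bb–Db — an Eb dominant seventh chord. The bass Db is the seventh, so this is third inversion: figured 4/2.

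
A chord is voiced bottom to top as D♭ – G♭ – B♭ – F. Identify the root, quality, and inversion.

Reducing to letter names: Db, Gb, Bb, F. These stack in thirds as Gb–Bb–Db–F — a Gb major seventh chord.
The lowest note is Db, the fifth of the chord, so this is second inversion (figured bass 4/3).

Gb major seventh, second inversion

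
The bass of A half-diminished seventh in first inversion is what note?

In first inversion the third is lowest. For A half-diminished seventh (A–C–Eb–G) that is C.

C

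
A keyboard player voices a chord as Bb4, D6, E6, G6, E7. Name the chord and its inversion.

E half-diminished seventh, second inversion

Reducing to letter names: Bb, D, E, G. These stack in thirds as E–G–Bb–D — an E half-diminished seventh chord.
With the fifth (Bb) in the bass, the chord is in second inversion (figured bass 4/3).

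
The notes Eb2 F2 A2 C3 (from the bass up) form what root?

Eb, F, A, C are the tones of an F dominant seventh chord (F–A–C–Eb), making F the root.

F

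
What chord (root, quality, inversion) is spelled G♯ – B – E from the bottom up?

E major, first inversion

Reducing to letter names: G#, B, E. These stack in thirds as E–G#–B — an E major triad.
The lowest note is G#, the third of the chord, so this is first inversion (figured bass 6).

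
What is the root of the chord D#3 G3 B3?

G

Reordering D#, G, B into stacked thirds gives G–B–D#; the bottom of that stack, G, is the root.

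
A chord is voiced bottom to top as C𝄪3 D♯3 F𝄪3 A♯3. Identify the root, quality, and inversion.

D# major seventh, third inversion

The pitch classes C##, D#, F##, A# arrange in thirds as D#–F##–A#–C##: a D# major seventh chord.
With the seventh (C##) in the bass, the chord is in third inversion (figured bass 4/2).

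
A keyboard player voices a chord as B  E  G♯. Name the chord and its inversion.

The distinct note names are B, E, G#. Stacked in thirds they read E–G#–B, which is a major triad on E.
With the fifth (B) in the bass, the chord is in second inversion (figured bass 6/4).

E major, second inversion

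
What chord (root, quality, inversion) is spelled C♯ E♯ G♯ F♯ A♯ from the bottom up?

The pitch classes C#, E#, G#, F#, A# arrange in thirds as F#–A#–C#–E#–G#: an F# major ninth chord.
C# is the fifth of F# major ninth; fifth in the bass means second inversion.

F# major ninth, second inversion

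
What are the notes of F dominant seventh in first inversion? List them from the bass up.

A, C, Eb, F

Spelling F dominant seventh: F–A–C–Eb. In first inversion the third is bass, giving A, C, Eb, F from the bottom.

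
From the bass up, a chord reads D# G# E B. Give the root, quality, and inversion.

E major seventh, third inversion

The distinct note names are D#, G#, E, B. Stacked in thirds they read E–G#–B–D#, which is a major seventh chord on E.
With the seventh (D#) in the bass, the chord is in third inversion (figured bass 4/2).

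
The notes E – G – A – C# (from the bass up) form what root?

E, G, A, C# are the tones of an A dominant seventh chord (A–C#–E–G), making A the root.

A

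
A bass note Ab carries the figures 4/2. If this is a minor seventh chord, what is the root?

Bb

The figures 4/2 mean the seventh of the chord is in the bass. If Ab is the seventh of a minor seventh chord, the root is Bb (chord tones Bb–Db–F–Ab).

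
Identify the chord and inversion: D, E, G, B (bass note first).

The pitch classes D, E, G, B arrange in thirds as E–G–B–D: an E minor seventh chord.
With the seventh (D) in the bass, the chord is in third inversion (figured bass 4/2).

E minor seventh, third inversion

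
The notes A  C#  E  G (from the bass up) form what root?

A

A, C#, E, G are the tones of an A dominant seventh chord (A–C#–E–G), making A the root.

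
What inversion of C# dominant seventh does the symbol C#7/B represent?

third inversion

C#7/B means C# dominant seventh with B in the bass. B is the seventh of C# dominant seventh (C#–E#–G#–B), so this is third inversion.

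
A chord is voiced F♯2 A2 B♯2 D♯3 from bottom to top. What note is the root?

B#

Reordering F#, A, B#, D# into stacked thirds gives B#–D#–F#–A; the bottom of that stack, B#, is the root.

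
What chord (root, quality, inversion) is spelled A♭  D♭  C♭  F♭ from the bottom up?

The pitch classes Ab, Db, Cb, Fb arrange in thirds as Db–Fb–Ab–Cb: a Db minor seventh chord.
Ab is the fifth of Db minor seventh; fifth in the bass means second inversion (figured bass 4/3).

Db minor seventh, second inversion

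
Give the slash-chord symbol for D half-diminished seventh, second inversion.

Dø7/Ab

Second inversion of D half-diminished seventh has the fifth (Ab) in the bass. As a slash chord: Dø7/Ab.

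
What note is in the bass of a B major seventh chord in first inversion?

The third of B major seventh (B–D#–F#–A#) is D#; that is the bass in first inversion.

D#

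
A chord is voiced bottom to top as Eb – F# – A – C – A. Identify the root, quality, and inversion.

The pitch classes Eb, F#, A, C arrange in thirds as F#–A–C–Eb: an F# diminished seventh chord.
With the seventh (Eb) in the bass, the chord is in third inversion (figured bass 4/2).

F# diminished seventh, third inversion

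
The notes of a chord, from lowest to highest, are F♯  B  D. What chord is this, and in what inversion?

B minor, second inversion

Reducing to letter names: F#, B, D. These stack in thirds as B–D–F# — a B minor triad.
The lowest note is F#, the fifth of the chord, so this is second inversion (figured bass 6/4).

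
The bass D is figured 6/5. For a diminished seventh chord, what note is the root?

The figures 6/5 mean the third of the chord is in the bass. If D is the third of a diminished seventh chord, the root is B (chord tones B–D–F–Ab).

B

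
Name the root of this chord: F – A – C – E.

Reordering F, A, C, E into stacked thirds gives F–A–C–E; the bottom of that stack, F, is the root.

F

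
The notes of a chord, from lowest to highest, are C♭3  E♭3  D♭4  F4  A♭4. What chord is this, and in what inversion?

Reducing to letter names: Cb, Eb, Db, F, Ab. These stack in thirds as Db–F–Ab–Cb–Eb — a Db dominant ninth chord.
With the seventh (Cb) in the bass, the chord is in third inversion.

Db dominant ninth, third inversion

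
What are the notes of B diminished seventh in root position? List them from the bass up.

Spelling B diminished seventh: B–D–F–Ab. In root position the root is bass, giving B, D, F, Ab from the bottom.

B, D, F, Ab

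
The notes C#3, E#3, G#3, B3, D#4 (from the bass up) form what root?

The distinct letter names are C#, E#, G#, B, D#. Arranged as a stack of thirds they read C#–E#–G#–B–D#, so C# is the root (a C# dominant ninth chord).

C#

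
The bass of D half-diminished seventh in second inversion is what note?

Ab

The fifth of D half-diminished seventh (D–F–Ab–C) is Ab; that is the bass in second inversion.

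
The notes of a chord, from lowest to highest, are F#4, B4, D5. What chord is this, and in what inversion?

B minor, second inversion

Reducing to letter names: F#, B, D. These stack in thirds as B–D–F# — a B minor triad.
With the fifth (F#) in the bass, the chord is in second inversion (figured bass 6/4).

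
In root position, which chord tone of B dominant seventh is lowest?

B

B dominant seventh is B–D#–F#–A. Root position places the root in the bass: B.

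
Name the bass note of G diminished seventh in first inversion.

In first inversion the third is lowest. For G diminished seventh (G–Bb–Db–Fb) that is Bb.

Bb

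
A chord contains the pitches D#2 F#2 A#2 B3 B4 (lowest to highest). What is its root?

B

The distinct letter names are D#, F#, A#, B. Arranged as a stack of thirds they read B–D#–F#–A#, so B is the root (a B major seventh chord).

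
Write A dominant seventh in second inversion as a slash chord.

Second inversion of A dominant seventh has the fifth (E) in the bass. As a slash chord: A7/E.

A7/E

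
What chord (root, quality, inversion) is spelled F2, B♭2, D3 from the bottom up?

The pitch classes F, Bb, D arrange in thirds as Bb–D–F: a Bb major triad.
The lowest note is F, the fifth of the chord, so this is second inversion (figured bass 6/4).

Bb major, second inversion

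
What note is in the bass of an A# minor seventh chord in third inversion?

The seventh of A# minor seventh (A#–C#–E#–G#) is G#; that is the bass in third inversion.

G#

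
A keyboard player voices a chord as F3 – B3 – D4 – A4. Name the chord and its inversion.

The pitch classes F, B, D, A arrange in thirds as B–D–F–A: a B half-diminished seventh chord.
The lowest note is F, the fifth of the chord, so this is second inversion (figured bass 4/3).

B half-diminished seventh, second inversion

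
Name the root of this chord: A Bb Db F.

The distinct letter names are A, Bb, Db, F. Arranged as a stack of thirds they read Bb–Db–F–A, so Bb is the root (a Bb minor-major seventh chord).

Bb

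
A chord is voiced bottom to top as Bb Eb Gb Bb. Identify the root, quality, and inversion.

Eb minor, second inversion

The distinct note names are Bb, Eb, Gb. Stacked in thirds they read Eb–Gb–Bb, which is a minor triad on Eb.
With the fifth (Bb) in the bass, the chord is in second inversion (figured bass 6/4).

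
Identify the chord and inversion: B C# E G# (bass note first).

C# minor seventh, third inversion

The pitch classes B, C#, E, G# arrange in thirds as C#–E–G#–B: a C# minor seventh chord.
B is the seventh of C# minor seventh; seventh in the bass means third inversion (figured bass 4/2).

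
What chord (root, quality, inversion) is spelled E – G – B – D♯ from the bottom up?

E minor-major seventh, root position

The distinct note names are E, G, B, D#. Stacked in thirds they read E–G–B–D#, which is a minor-major seventh chord on E.
E is the root of E minor-major seventh; root in the bass means root position (figured bass 7).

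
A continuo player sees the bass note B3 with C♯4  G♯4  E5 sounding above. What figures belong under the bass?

The notes B, C#, G#, E stack in thirds as C#–E–G#–B — a C# minor seventh chord. The bass B is the seventh, so this is third inversion: figured 4/2.

4/2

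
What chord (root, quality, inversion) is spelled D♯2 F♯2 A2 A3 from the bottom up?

D# diminished, root position

The distinct note names are D#, F#, A. Stacked in thirds they read D#–F#–A, which is a diminished triad on D#.
With the root (D#) in the bass, the chord is in root position (figured bass 5/3).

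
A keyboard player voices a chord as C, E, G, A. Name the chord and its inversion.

The distinct note names are C, E, G, A. Stacked in thirds they read A–C–E–G, which is a minor seventh chord on A.
C is the third of A minor seventh; third in the bass means first inversion (figured bass 6/5).

A minor seventh, first inversion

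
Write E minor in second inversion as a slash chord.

Em/B

Second inversion of E minor has the fifth (B) in the bass. As a slash chord: Em/B.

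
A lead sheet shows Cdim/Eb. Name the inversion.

Cdim/Eb means C diminished with Eb in the bass. Eb is the third of C diminished (C–Eb–Gb), so this is first inversion.

first inversion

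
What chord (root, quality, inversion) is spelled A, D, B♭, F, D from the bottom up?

Reducing to letter names: A, D, Bb, F. These stack in thirds as Bb–D–F–A — a Bb major seventh chord.
A is the seventh of Bb major seventh; seventh in the bass means third inversion (figured bass 4/2).

Bb major seventh, third inversion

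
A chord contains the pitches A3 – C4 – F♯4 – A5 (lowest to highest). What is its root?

Reordering A, C, F# into stacked thirds gives F#–A–C; the bottom of that stack, F#, is the root.

F#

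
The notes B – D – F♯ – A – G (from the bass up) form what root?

G

Reordering B, D, F#, A, G into stacked thirds gives G–B–D–F#–A; the bottom of that stack, G, is the root.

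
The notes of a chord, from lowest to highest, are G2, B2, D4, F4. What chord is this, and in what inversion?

The pitch classes G, B, D, F arrange in thirds as G–B–D–F: a G dominant seventh chord.
With the root (G) in the bass, the chord is in root position (figured bass 7).

G dominant seventh, root position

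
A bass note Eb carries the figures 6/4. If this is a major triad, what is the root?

The figures 6/4 mean the fifth of the chord is in the bass. If Eb is the fifth of a major triad, the root is Ab (chord tones Ab–C–Eb).

Ab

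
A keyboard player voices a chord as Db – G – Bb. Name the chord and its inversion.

Reducing to letter names: Db, G, Bb. These stack in thirds as G–Bb–Db — a G diminished triad.
Db is the fifth of G diminished; fifth in the bass means second inversion (figured bass 6/4).

G diminished, second inversion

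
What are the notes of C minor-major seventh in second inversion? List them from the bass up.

Spelling C minor-major seventh: C–Eb–G–B. In second inversion the fifth is bass, giving G, B, C, Eb from the bottom.

G, B, C, Eb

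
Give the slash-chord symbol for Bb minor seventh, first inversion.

Bbm7/Db

First inversion of Bb minor seventh has the third (Db) in the bass. As a slash chord: Bbm7/Db.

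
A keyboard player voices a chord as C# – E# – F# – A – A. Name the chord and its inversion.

F# minor-major seventh, second inversion

The pitch classes C#, E#, F#, A arrange in thirds as F#–A–C#–E#: an F# minor-major seventh chord.
The lowest note is C#, the fifth of the chord, so this is second inversion (figured bass 4/3).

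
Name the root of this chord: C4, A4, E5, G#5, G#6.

A

The distinct letter names are C, A, E, G#. Arranged as a stack of thirds they read A–C–E–G#, so A is the root (an A minor-major seventh chord).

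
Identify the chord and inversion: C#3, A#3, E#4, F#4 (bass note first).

The distinct note names are C#, A#, E#, F#. Stacked in thirds they read F#–A#–C#–E#, which is a major seventh chord on F#.
With the fifth (C#) in the bass, the chord is in second inversion (figured bass 4/3).

F# major seventh, second inversion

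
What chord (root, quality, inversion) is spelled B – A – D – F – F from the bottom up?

B half-diminished seventh, root position

Reducing to letter names: B, A, D, F. These stack in thirds as B–D–F–A — a B half-diminished seventh chord.
B is the root of B half-diminished seventh; root in the bass means root position (figured bass 7).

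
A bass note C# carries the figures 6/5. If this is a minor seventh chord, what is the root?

A#

The figures 6/5 mean the third of the chord is in the bass. If C# is the third of a minor seventh chord, the root is A# (chord tones A#–C#–E#–G#).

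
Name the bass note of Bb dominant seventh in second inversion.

F

The fifth of Bb dominant seventh (Bb–D–F–Ab) is F; that is the bass in second inversion.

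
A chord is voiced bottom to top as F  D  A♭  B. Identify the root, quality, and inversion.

B diminished seventh, second inversion

The pitch classes F, D, Ab, B arrange in thirds as B–D–F–Ab: a B diminished seventh chord.
F is the fifth of B diminished seventh; fifth in the bass means second inversion (figured bass 4/3).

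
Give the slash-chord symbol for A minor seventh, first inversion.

Am7/C

First inversion of A minor seventh has the third (C) in the bass. As a slash chord: Am7/C.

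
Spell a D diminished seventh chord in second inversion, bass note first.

Ab, Cb, D, F

The chord tones are D–F–Ab–Cb. With the fifth (Ab) lowest for second inversion: Ab, Cb, D, F.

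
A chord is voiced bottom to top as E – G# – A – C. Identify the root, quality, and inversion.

A minor-major seventh, second inversion

The distinct note names are E, G#, A, C. Stacked in thirds they read A–C–E–G#, which is a minor-major seventh chord on A.
With the fifth (E) in the bass, the chord is in second inversion (figured bass 4/3).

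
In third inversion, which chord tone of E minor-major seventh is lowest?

E minor-major seventh is E–G–B–D#. Third inversion places the seventh in the bass: D#.

D#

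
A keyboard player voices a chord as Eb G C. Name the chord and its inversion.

C minor, first inversion

The pitch classes Eb, G, C arrange in thirds as C–Eb–G: a C minor triad.
Eb is the third of C minor; third in the bass means first inversion (figured bass 6).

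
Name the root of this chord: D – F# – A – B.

The distinct letter names are D, F#, A, B. Arranged as a stack of thirds they read B–D–F#–A, so B is the root (a B minor seventh chord).

B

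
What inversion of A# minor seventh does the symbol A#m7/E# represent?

second inversion

A#m7/E# means A# minor seventh with E# in the bass. E# is the fifth of A# minor seventh (A#–C#–E#–G#), so this is second inversion.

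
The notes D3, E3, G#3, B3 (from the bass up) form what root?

Reordering D, E, G#, B into stacked thirds gives E–G#–B–D; the bottom of that stack, E, is the root.

E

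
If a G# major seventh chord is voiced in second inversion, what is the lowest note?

D#

The fifth of G# major seventh (G#–B#–D#–F##) is D#; that is the bass in second inversion.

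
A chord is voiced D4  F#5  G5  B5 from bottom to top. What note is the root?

D, F#, G, B are the tones of a G major seventh chord (G–B–D–F#), making G the root.

G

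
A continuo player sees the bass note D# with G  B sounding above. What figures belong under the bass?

6/4

The notes D#, G, B stack in thirds as G–B–D# — a G augmented triad. The bass D# is the fifth, so this is second inversion: figured 6/4.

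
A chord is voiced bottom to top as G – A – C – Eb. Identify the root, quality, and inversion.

The pitch classes G, A, C, Eb arrange in thirds as A–C–Eb–G: an A half-diminished seventh chord.
With the seventh (G) in the bass, the chord is in third inversion (figured bass 4/2).

A half-diminished seventh, third inversion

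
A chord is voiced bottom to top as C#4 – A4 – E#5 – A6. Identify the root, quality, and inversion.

A augmented, first inversion

Reducing to letter names: C#, A, E#. These stack in thirds as A–C#–E# — an A augmented triad.
The lowest note is C#, the third of the chord, so this is first inversion (figured bass 6).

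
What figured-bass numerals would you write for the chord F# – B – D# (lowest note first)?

The notes F#, B, D# stack in thirds as B–D#–F# — a B major triad. The bass F# is the fifth, so this is second inversion: figured 6/4.

6/4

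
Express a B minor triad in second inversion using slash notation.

Bm/F#

Second inversion of B minor has the fifth (F#) in the bass. As a slash chord: Bm/F#.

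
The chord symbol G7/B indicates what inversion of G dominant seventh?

first inversion

G7/B means G dominant seventh with B in the bass. B is the third of G dominant seventh (G–B–D–F), so this is first inversion.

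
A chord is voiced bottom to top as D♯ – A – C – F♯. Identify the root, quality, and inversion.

Reducing to letter names: D#, A, C, F#. These stack in thirds as D#–F#–A–C — a D# diminished seventh chord.
D# is the root of D# diminished seventh; root in the bass means root position (figured bass 7).

D# diminished seventh, root position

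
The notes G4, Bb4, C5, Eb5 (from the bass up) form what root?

C

Reordering G, Bb, C, Eb into stacked thirds gives C–Eb–G–Bb; the bottom of that stack, C, is the root.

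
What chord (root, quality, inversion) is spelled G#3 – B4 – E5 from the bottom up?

The pitch classes G#, B, E arrange in thirds as E–G#–B: an E major triad.
With the third (G#) in the bass, the chord is in first inversion (figured bass 6).

E major, first inversion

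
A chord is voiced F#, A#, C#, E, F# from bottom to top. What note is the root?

F#, A#, C#, E are the tones of an F# dominant seventh chord (F#–A#–C#–E), making F# the root.

F#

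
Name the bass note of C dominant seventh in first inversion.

The third of C dominant seventh (C–E–G–Bb) is E; that is the bass in first inversion.

E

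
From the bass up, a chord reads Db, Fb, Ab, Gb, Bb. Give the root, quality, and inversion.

Gb dominant ninth, second inversion

The pitch classes Db, Fb, Ab, Gb, Bb arrange in thirds as Gb–Bb–Db–Fb–Ab: a Gb dominant ninth chord.
Db is the fifth of Gb dominant ninth; fifth in the bass means second inversion.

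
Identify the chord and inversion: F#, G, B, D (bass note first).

G major seventh, third inversion

Reducing to letter names: F#, G, B, D. These stack in thirds as G–B–D–F# — a G major seventh chord.
The lowest note is F#, the seventh of the chord, so this is third inversion (figured bass 4/2).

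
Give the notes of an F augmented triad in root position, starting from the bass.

The chord tones are F–A–C#. With the root (F) lowest for root position: F, A, C#.

F, A, C#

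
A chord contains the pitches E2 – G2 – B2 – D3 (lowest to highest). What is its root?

E

Reordering E, G, B, D into stacked thirds gives E–G–B–D; the bottom of that stack, E, is the root.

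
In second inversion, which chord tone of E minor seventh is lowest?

In second inversion the fifth is lowest. For E minor seventh (E–G–B–D) that is B.

B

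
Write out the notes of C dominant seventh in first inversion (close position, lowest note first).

E, G, Bb, C

C dominant seventh is C–E–G–Bb. First inversion puts the third (E) in the bass, with the remaining tones above: E, G, Bb, C.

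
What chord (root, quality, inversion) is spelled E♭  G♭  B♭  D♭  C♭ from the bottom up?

Cb major ninth, first inversion

The pitch classes Eb, Gb, Bb, Db, Cb arrange in thirds as Cb–Eb–Gb–Bb–Db: a Cb major ninth chord.
The lowest note is Eb, the third of the chord, so this is first inversion.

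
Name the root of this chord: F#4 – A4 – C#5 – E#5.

F#

F#, A, C#, E# are the tones of an F# minor-major seventh chord (F#–A–C#–E#), making F# the root.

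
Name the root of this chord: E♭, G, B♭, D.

Eb, G, Bb, D are the tones of an Eb major seventh chord (Eb–G–Bb–D), making Eb the root.

Eb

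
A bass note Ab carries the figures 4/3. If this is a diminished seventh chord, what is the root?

The figures 4/3 mean the fifth of the chord is in the bass. If Ab is the fifth of a diminished seventh chord, the root is D (chord tones D–F–Ab–Cb).

D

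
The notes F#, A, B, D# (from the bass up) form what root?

Reordering F#, A, B, D# into stacked thirds gives B–D#–F#–A; the bottom of that stack, B, is the root.

B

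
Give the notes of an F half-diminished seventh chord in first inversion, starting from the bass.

The chord tones are F–Ab–Cb–Eb. With the third (Ab) lowest for first inversion: Ab, Cb, Eb, F.

Ab, Cb, Eb, F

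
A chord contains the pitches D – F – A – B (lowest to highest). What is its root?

D, F, A, B are the tones of a B half-diminished seventh chord (B–D–F–A), making B the root.

B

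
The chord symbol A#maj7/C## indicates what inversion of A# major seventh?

A#maj7/C## means A# major seventh with C## in the bass. C## is the third of A# major seventh (A#–C##–E#–G##), so this is first inversion.

first inversion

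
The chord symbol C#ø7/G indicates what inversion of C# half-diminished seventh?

C#ø7/G means C# half-diminished seventh with G in the bass. G is the fifth of C# half-diminished seventh (C#–E–G–B), so this is second inversion.

second inversion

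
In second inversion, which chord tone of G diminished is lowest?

The fifth of G diminished (G–Bb–Db) is Db; that is the bass in second inversion.

Db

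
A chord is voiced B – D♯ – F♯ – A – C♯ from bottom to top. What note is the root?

B

B, D#, F#, A, C# are the tones of a B dominant ninth chord (B–D#–F#–A–C#), making B the root.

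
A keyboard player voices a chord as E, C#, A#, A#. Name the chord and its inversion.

A# diminished, second inversion

Reducing to letter names: E, C#, A#. These stack in thirds as A#–C#–E — an A# diminished triad.
E is the fifth of A# diminished; fifth in the bass means second inversion (figured bass 6/4).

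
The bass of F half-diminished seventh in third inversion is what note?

In third inversion the seventh is lowest. For F half-diminished seventh (F–Ab–Cb–Eb) that is Eb.

Eb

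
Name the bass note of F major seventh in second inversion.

The fifth of F major seventh (F–A–C–E) is C; that is the bass in second inversion.

C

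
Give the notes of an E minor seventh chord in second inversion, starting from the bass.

The chord tones are E–G–B–D. With the fifth (B) lowest for second inversion: B, D, E, G.

B, D, E, G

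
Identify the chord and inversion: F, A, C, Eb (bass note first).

The distinct note names are F, A, C, Eb. Stacked in thirds they read F–A–C–Eb, which is a dominant seventh chord on F.
The lowest note is F, the root of the chord, so this is root position (figured bass 7).

F dominant seventh, root position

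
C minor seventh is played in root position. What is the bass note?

In root position the root is lowest. For C minor seventh (C–Eb–G–Bb) that is C.

C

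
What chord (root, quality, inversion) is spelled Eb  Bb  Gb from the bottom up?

The distinct note names are Eb, Bb, Gb. Stacked in thirds they read Eb–Gb–Bb, which is a minor triad on Eb.
With the root (Eb) in the bass, the chord is in root position (figured bass 5/3).

Eb minor, root position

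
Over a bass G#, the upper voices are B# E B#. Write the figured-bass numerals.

The notes G#, B#, E stack in thirds as E–G#–B# — an E augmented triad. The bass G# is the third, so this is first inversion: figured 6.

6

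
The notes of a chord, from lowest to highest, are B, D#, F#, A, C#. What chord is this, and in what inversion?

B dominant ninth, root position

The pitch classes B, D#, F#, A, C# arrange in thirds as B–D#–F#–A–C#: a B dominant ninth chord.
With the root (B) in the bass, the chord is in root position.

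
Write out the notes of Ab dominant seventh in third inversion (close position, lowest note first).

Gb, Ab, C, Eb

Ab dominant seventh is Ab–C–Eb–Gb. Third inversion puts the seventh (Gb) in the bass, with the remaining tones above: Gb, Ab, C, Eb.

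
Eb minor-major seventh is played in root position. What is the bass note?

Eb

Eb minor-major seventh is Eb–Gb–Bb–D. Root position places the root in the bass: Eb.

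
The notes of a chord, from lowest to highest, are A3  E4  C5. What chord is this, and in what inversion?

A minor, root position

The pitch classes A, E, C arrange in thirds as A–C–E: an A minor triad.
A is the root of A minor; root in the bass means root position (figured bass 5/3).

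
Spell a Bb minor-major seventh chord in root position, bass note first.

Bb, Db, F, A

Spelling Bb minor-major seventh: Bb–Db–F–A. In root position the root is bass, giving Bb, Db, F, A from the bottom.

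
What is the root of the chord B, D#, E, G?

The distinct letter names are B, D#, E, G. Arranged as a stack of thirds they read E–G–B–D#, so E is the root (an E minor-major seventh chord).

E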